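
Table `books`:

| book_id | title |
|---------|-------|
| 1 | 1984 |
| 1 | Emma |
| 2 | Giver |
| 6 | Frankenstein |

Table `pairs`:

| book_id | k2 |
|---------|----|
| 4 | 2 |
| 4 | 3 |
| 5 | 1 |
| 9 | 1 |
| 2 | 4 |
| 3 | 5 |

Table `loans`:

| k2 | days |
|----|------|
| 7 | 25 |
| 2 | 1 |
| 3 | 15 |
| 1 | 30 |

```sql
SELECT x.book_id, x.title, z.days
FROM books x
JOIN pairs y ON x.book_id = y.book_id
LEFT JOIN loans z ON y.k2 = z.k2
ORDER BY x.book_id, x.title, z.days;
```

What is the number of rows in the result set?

Evaluate left to right. First `books x INNER JOIN pairs y` on book_id: 1 row(s).
Then LEFT JOIN `loans z` on k2: each of those 1 rows is kept; rows whose y.k2 has no match in z get NULL for z's columns.
Result: 1 row(s).

1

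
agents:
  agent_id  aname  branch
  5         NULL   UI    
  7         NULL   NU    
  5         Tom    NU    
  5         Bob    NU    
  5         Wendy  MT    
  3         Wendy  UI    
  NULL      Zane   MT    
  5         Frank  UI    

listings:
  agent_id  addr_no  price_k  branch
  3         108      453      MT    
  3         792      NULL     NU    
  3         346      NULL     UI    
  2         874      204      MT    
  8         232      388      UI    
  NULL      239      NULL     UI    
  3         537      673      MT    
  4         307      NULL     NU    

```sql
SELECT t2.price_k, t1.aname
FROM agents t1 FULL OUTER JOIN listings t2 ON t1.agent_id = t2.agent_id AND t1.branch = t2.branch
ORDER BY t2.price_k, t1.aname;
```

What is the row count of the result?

15

FULL OUTER JOIN keeps every row from both sides; unmatched rows get NULL for the other side's columns.
Matching on t1.agent_id = t2.agent_id AND t1.branch = t2.branch. A NULL in a compared column never satisfies the condition.
- t1[0] agent_id=5, branch=UI → no match; kept with NULLs on the t2 side.
- t1[1] agent_id=7, branch=NU → no match; kept with NULLs on the t2 side.
- t1[2] agent_id=5, branch=NU → no match; kept with NULLs on the t2 side.
- t1[3] agent_id=5, branch=NU → no match; kept with NULLs on the t2 side.
- t1[4] agent_id=5, branch=MT → no match; kept with NULLs on the t2 side.
- t1[5] agent_id=3, branch=UI → 1 match(es) in t2 → 1 row(s).
- t1[6] agent_id=NULL, branch=MT → no match; kept with NULLs on the t2 side.
- t1[7] agent_id=5, branch=UI → no match; kept with NULLs on the t2 side.
- 7 t2 row(s) had no t1 match → kept, t1 columns NULL.
Total: 1 matched + 14 padded = 15 rows.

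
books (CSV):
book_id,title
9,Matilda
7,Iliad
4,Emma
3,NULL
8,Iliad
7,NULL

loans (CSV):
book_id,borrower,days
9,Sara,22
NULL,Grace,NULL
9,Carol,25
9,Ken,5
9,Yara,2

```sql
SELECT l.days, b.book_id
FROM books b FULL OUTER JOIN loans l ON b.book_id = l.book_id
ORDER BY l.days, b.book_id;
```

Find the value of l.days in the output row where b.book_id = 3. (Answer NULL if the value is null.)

FULL OUTER JOIN keeps every row from both sides; unmatched rows get NULL for the other side's columns.
Matching on b.book_id = l.book_id. A NULL in a compared column never satisfies the condition.
Matched pairs: 4; unmatched b rows kept: 5; unmatched l rows kept: 1.

NULL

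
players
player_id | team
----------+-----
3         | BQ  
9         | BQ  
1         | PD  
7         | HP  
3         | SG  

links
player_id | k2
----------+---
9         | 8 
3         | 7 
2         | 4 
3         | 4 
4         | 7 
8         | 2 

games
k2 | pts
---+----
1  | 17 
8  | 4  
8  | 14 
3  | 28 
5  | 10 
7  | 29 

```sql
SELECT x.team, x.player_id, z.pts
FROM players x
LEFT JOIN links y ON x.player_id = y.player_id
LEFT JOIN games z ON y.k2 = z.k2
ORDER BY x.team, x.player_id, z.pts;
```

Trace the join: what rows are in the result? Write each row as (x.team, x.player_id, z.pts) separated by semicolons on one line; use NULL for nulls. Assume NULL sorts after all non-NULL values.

(BQ, 3, 29); (BQ, 3, NULL); (BQ, 9, 4); (BQ, 9, 14); (HP, 7, NULL); (PD, 1, NULL); (SG, 3, 29); (SG, 3, NULL)

Evaluate left to right. First `players x LEFT JOIN links y` on player_id: 7 row(s).
Then LEFT JOIN `games z` on k2: each of those 7 rows is kept; rows whose y.k2 has no match in z get NULL for z's columns.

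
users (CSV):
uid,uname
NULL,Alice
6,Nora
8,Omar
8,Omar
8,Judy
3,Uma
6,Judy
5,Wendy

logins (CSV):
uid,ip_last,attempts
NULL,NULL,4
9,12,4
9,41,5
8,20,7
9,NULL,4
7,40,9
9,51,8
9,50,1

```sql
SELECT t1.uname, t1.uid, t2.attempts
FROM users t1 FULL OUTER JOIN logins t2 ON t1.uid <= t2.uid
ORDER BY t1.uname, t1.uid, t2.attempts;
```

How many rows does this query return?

FULL OUTER JOIN keeps every row from both sides; unmatched rows get NULL for the other side's columns.
Matching on t1.uid <= t2.uid. A NULL in a compared column never satisfies the condition.
- t1 row (uid=NULL): no match → kept, t2 columns NULL.
- t1 row (uid=6): matches 7 t2 row(s) → 7 output row(s).
- t1 row (uid=8): matches 6 t2 row(s) → 6 output row(s).
- t1 row (uid=8): matches 6 t2 row(s) → 6 output row(s).
- t1 row (uid=8): matches 6 t2 row(s) → 6 output row(s).
- t1 row (uid=3): matches 7 t2 row(s) → 7 output row(s).
- t1 row (uid=6): matches 7 t2 row(s) → 7 output row(s).
- t1 row (uid=5): matches 7 t2 row(s) → 7 output row(s).
- plus 1 unmatched t2 row(s), each kept with NULL t1 columns.
Total: 46 matched + 2 padded = 48 rows.

48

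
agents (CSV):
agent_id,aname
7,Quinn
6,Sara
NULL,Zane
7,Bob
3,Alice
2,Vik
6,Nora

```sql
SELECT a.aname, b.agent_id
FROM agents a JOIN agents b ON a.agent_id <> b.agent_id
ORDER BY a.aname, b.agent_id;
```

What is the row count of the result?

26

INNER JOIN keeps only pairs where the ON condition holds.
Matching on a.agent_id <> b.agent_id. A NULL in a compared column never satisfies the condition.
- a row (agent_id=7): matches 4 b row(s) → 4 output row(s).
- a row (agent_id=6): matches 4 b row(s) → 4 output row(s).
- a row (agent_id=NULL): no match → dropped.
- a row (agent_id=7): matches 4 b row(s) → 4 output row(s).
- a row (agent_id=3): matches 5 b row(s) → 5 output row(s).
- a row (agent_id=2): matches 5 b row(s) → 5 output row(s).
- a row (agent_id=6): matches 4 b row(s) → 4 output row(s).
Total: 26 rows.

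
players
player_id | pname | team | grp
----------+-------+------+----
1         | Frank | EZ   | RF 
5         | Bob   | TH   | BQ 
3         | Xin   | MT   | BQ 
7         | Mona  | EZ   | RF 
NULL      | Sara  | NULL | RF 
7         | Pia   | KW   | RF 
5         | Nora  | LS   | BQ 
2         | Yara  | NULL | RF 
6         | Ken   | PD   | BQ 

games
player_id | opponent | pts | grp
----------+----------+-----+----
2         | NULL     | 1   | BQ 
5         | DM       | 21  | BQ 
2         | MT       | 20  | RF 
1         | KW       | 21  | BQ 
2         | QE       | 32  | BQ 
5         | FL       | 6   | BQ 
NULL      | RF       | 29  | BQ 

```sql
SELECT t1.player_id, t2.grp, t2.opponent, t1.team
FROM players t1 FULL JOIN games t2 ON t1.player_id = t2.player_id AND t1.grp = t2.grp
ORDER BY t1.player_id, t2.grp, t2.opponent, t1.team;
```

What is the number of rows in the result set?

15

FULL OUTER JOIN keeps every row from both sides; unmatched rows get NULL for the other side's columns.
Matching on t1.player_id = t2.player_id AND t1.grp = t2.grp. A NULL in a compared column never satisfies the condition.
- t1[0] player_id=1, grp=RF → no match; kept with NULLs on the t2 side.
- t1[1] player_id=5, grp=BQ → 2 match(es) in t2 → 2 row(s).
- t1[2] player_id=3, grp=BQ → no match; kept with NULLs on the t2 side.
- t1[3] player_id=7, grp=RF → no match; kept with NULLs on the t2 side.
- t1[4] player_id=NULL, grp=RF → no match; kept with NULLs on the t2 side.
- t1[5] player_id=7, grp=RF → no match; kept with NULLs on the t2 side.
- t1[6] player_id=5, grp=BQ → 2 match(es) in t2 → 2 row(s).
- t1[7] player_id=2, grp=RF → 1 match(es) in t2 → 1 row(s).
- t1[8] player_id=6, grp=BQ → no match; kept with NULLs on the t2 side.
- 4 row(s) from t2 found no t1 partner → padded with NULL.
Total: 5 matched + 10 padded = 15 rows.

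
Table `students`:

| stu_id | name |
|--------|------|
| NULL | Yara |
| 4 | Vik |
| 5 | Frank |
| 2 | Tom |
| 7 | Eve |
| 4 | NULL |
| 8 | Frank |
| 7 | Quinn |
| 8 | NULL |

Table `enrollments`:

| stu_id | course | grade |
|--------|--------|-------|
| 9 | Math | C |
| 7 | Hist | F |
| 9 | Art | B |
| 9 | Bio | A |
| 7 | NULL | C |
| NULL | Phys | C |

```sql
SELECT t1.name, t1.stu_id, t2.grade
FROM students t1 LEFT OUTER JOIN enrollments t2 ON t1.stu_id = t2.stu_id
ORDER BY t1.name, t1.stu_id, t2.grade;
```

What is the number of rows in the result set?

11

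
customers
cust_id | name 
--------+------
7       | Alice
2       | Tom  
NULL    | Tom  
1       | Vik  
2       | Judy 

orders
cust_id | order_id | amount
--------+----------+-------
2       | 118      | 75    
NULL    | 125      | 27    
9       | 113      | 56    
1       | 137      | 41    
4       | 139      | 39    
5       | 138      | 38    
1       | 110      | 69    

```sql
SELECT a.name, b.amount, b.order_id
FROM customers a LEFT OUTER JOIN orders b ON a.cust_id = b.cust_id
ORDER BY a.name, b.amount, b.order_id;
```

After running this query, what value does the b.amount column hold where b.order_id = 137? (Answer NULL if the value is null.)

41

LEFT JOIN keeps every row from `customers`; unmatched rows get NULL for `orders`'s columns.
Matching on a.cust_id = b.cust_id. A NULL in a compared column never satisfies the condition.
Matched pairs: 4; unmatched a rows kept: 2.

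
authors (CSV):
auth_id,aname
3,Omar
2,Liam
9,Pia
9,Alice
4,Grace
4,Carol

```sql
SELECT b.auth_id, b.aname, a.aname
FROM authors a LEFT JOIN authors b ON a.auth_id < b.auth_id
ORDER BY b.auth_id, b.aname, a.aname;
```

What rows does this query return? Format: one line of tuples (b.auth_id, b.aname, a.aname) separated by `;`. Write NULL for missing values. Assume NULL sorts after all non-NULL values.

(3, Omar, Liam); (4, Carol, Liam); (4, Carol, Omar); (4, Grace, Liam); (4, Grace, Omar); (9, Alice, Carol); (9, Alice, Grace); (9, Alice, Liam); (9, Alice, Omar); (9, Pia, Carol); (9, Pia, Grace); (9, Pia, Liam); (9, Pia, Omar); (NULL, NULL, Alice); (NULL, NULL, Pia)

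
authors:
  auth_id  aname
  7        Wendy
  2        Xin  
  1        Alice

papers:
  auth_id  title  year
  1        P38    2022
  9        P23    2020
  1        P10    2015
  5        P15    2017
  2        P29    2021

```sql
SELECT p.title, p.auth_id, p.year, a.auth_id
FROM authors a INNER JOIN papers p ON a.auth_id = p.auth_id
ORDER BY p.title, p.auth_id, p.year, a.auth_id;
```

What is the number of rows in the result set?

3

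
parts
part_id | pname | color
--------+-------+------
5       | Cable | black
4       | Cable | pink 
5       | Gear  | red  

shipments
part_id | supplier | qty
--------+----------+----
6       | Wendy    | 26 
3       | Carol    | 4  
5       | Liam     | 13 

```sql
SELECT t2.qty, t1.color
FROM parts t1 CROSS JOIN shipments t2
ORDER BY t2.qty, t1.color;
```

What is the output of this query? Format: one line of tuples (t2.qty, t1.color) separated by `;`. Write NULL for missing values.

(4, black); (4, pink); (4, red); (13, black); (13, pink); (13, red); (26, black); (26, pink); (26, red)

CROSS JOIN pairs every row of `parts` with every row of `shipments`: 3 × 3 = 9 rows.
After projecting and ordering:
t2.qty | t1.color
4 | black
4 | pink
4 | red
13 | black
13 | pink
13 | red
26 | black
26 | pink
26 | red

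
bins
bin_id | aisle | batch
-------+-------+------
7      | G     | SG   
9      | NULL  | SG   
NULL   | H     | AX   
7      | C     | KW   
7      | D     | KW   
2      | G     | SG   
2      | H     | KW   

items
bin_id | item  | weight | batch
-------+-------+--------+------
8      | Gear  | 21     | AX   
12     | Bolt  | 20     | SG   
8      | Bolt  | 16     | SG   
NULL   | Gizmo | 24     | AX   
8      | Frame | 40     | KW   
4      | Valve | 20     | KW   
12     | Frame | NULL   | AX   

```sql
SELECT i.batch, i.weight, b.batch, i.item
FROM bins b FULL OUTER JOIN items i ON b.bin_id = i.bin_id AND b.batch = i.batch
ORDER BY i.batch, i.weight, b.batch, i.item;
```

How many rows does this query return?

14

FULL OUTER JOIN keeps every row from both sides; unmatched rows get NULL for the other side's columns.
Matching on b.bin_id = i.bin_id AND b.batch = i.batch. A NULL in a compared column never satisfies the condition.
Matched pairs: 0; unmatched b rows kept: 7; unmatched i rows kept: 7.
Total: 0 matched + 14 padded = 14 rows.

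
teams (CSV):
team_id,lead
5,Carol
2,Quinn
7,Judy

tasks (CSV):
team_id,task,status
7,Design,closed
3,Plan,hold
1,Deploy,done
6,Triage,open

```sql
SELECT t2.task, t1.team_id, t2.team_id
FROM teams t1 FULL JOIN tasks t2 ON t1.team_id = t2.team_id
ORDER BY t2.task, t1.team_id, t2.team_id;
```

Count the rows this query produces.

FULL OUTER JOIN keeps every row from both sides; unmatched rows get NULL for the other side's columns.
Matching on t1.team_id = t2.team_id.
- team_id=5: no t2 row matches, row kept with t2 columns NULL.
- team_id=2: no t2 row matches, row kept with t2 columns NULL.
- team_id=7: 1 matching t2 row(s), so 1 row(s) emitted.
- 3 row(s) from t2 found no t1 partner → padded with NULL.
Total: 1 matched + 5 padded = 6 rows.

6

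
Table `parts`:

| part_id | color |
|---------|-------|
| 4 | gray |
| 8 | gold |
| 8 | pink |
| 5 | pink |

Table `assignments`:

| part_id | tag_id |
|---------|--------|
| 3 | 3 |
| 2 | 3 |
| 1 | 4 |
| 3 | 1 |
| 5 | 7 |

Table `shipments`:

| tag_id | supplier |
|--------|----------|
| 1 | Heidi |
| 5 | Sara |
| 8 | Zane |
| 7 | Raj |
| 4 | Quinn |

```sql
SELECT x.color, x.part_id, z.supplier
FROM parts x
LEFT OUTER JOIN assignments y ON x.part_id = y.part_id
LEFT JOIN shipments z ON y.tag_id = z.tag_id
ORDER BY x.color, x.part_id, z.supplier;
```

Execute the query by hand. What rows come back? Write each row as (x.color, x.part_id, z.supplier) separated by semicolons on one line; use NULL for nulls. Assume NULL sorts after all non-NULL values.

(gold, 8, NULL); (gray, 4, NULL); (pink, 5, Raj); (pink, 8, NULL)

Step 1 — x LEFT JOIN y on part_id → 4 row(s).
Then LEFT JOIN `shipments z` on tag_id: each of those 4 rows is kept; rows whose y.tag_id has no match in z get NULL for z's columns.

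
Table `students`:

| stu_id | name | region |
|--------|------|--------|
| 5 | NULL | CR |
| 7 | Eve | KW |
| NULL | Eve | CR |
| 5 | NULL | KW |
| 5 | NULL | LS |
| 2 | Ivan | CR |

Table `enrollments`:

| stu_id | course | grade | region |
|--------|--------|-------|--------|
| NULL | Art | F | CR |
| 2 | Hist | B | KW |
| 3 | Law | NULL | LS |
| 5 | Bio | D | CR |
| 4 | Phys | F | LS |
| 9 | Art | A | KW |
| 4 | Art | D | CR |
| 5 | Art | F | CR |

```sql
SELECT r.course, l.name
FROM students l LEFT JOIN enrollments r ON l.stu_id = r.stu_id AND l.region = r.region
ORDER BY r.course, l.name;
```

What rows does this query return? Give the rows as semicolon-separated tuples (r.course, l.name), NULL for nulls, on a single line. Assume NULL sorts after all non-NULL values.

LEFT JOIN keeps every row from `students`; unmatched rows get NULL for `enrollments`'s columns.
Matching on l.stu_id = r.stu_id AND l.region = r.region. A NULL in a compared column never satisfies the condition.
- l[0] stu_id=5, region=CR → 2 match(es) in r → 2 row(s).
- l[1] stu_id=7, region=KW → no match; kept with NULLs on the r side.
- l[2] stu_id=NULL, region=CR → no match; kept with NULLs on the r side.
- l[3] stu_id=5, region=KW → no match; kept with NULLs on the r side.
- l[4] stu_id=5, region=LS → no match; kept with NULLs on the r side.
- l[5] stu_id=2, region=CR → no match; kept with NULLs on the r side.
After projecting and ordering:
r.course | l.name
Art | NULL
Bio | NULL
NULL | Eve
NULL | Eve
NULL | Ivan
NULL | NULL
NULL | NULL

(Art, NULL); (Bio, NULL); (NULL, Eve); (NULL, Eve); (NULL, Ivan); (NULL, NULL); (NULL, NULL)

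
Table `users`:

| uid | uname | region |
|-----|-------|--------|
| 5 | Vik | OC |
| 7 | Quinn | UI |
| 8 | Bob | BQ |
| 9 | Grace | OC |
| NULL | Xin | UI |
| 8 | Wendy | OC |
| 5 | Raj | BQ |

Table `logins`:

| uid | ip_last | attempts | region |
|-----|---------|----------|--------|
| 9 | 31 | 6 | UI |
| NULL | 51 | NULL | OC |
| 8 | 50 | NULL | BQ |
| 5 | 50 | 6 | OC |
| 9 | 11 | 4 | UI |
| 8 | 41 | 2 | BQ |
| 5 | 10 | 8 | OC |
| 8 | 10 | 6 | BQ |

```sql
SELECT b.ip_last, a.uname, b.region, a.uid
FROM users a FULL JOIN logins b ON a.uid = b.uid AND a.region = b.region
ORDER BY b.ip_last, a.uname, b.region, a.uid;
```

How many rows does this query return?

FULL OUTER JOIN keeps every row from both sides; unmatched rows get NULL for the other side's columns.
Matching on a.uid = b.uid AND a.region = b.region. A NULL in a compared column never satisfies the condition.
Matched pairs: 5; unmatched a rows kept: 5; unmatched b rows kept: 3.
Total: 5 matched + 8 padded = 13 rows.

13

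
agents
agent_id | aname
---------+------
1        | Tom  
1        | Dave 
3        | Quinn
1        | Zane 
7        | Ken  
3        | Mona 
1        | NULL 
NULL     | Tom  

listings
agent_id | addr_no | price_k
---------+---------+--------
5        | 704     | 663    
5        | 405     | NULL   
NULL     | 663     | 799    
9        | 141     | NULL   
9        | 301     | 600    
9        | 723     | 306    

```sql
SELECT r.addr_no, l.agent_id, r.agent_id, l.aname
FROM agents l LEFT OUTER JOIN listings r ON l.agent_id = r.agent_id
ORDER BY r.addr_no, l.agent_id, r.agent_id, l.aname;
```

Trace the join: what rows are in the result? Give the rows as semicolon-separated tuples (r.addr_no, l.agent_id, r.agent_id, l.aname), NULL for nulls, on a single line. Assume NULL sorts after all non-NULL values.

LEFT JOIN keeps every row from `agents`; unmatched rows get NULL for `listings`'s columns.
Matching on l.agent_id = r.agent_id. A NULL in a compared column never satisfies the condition.
Matched pairs: 0; unmatched l rows kept: 8.

(NULL, 1, NULL, Dave); (NULL, 1, NULL, Tom); (NULL, 1, NULL, Zane); (NULL, 1, NULL, NULL); (NULL, 3, NULL, Mona); (NULL, 3, NULL, Quinn); (NULL, 7, NULL, Ken); (NULL, NULL, NULL, Tom)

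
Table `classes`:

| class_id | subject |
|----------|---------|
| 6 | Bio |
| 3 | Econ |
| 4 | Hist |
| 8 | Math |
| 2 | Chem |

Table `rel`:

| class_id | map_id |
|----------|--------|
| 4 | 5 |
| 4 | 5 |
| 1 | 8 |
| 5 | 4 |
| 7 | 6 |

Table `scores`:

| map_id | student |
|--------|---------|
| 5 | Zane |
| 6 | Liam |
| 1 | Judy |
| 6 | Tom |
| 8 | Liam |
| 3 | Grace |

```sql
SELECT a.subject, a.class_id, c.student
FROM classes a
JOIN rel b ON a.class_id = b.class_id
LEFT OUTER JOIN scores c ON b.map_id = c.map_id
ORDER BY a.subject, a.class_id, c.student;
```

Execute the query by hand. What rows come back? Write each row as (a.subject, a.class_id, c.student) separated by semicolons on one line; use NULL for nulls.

Evaluate left to right. First `classes a INNER JOIN rel b` on class_id: 2 row(s).
Then LEFT JOIN `scores c` on map_id: each of those 2 rows is kept; rows whose b.map_id has no match in c get NULL for c's columns.

(Hist, 4, Zane); (Hist, 4, Zane)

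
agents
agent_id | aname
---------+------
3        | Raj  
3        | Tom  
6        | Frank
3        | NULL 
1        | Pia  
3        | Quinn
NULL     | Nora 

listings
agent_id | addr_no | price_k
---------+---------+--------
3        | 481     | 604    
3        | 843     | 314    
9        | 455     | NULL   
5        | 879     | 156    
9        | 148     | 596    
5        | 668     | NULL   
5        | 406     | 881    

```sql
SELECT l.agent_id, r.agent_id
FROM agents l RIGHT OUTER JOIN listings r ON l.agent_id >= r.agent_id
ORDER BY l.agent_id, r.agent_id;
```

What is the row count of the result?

15

RIGHT JOIN keeps every row from `listings`; unmatched rows get NULL for `agents`'s columns.
Matching on l.agent_id >= r.agent_id. A NULL in a compared column never satisfies the condition.
Matched pairs: 13; unmatched r rows kept: 2.
Total: 13 matched + 2 padded = 15 rows.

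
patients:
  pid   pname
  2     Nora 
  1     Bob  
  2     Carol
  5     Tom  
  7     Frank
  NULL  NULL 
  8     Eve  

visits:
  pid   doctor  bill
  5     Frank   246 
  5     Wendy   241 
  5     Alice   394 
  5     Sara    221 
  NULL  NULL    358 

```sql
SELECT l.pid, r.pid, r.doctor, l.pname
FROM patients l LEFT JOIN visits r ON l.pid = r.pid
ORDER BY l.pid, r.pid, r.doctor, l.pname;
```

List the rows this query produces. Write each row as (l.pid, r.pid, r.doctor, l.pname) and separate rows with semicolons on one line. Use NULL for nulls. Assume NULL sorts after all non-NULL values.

LEFT JOIN keeps every row from `patients`; unmatched rows get NULL for `visits`'s columns.
Matching on l.pid = r.pid. A NULL in a compared column never satisfies the condition.
- l[0] pid=2 → no match; kept with NULLs on the r side.
- l[1] pid=1 → no match; kept with NULLs on the r side.
- l[2] pid=2 → no match; kept with NULLs on the r side.
- l[3] pid=5 → 4 match(es) in r → 4 row(s).
- l[4] pid=7 → no match; kept with NULLs on the r side.
- l[5] pid=NULL → no match; kept with NULLs on the r side.
- l[6] pid=8 → no match; kept with NULLs on the r side.
After projecting and ordering:
l.pid | r.pid | r.doctor | l.pname
1 | NULL | NULL | Bob
2 | NULL | NULL | Carol
2 | NULL | NULL | Nora
5 | 5 | Alice | Tom
5 | 5 | Frank | Tom
5 | 5 | Sara | Tom
5 | 5 | Wendy | Tom
7 | NULL | NULL | Frank
8 | NULL | NULL | Eve
NULL | NULL | NULL | NULL

(1, NULL, NULL, Bob); (2, NULL, NULL, Carol); (2, NULL, NULL, Nora); (5, 5, Alice, Tom); (5, 5, Frank, Tom); (5, 5, Sara, Tom); (5, 5, Wendy, Tom); (7, NULL, NULL, Frank); (8, NULL, NULL, Eve); (NULL, NULL, NULL, NULL)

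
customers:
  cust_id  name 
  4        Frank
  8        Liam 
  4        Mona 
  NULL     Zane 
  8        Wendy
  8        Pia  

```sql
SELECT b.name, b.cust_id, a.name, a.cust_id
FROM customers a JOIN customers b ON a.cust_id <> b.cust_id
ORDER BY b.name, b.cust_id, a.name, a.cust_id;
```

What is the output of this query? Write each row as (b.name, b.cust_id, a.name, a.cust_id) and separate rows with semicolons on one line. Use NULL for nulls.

(Frank, 4, Liam, 8); (Frank, 4, Pia, 8); (Frank, 4, Wendy, 8); (Liam, 8, Frank, 4); (Liam, 8, Mona, 4); (Mona, 4, Liam, 8); (Mona, 4, Pia, 8); (Mona, 4, Wendy, 8); (Pia, 8, Frank, 4); (Pia, 8, Mona, 4); (Wendy, 8, Frank, 4); (Wendy, 8, Mona, 4)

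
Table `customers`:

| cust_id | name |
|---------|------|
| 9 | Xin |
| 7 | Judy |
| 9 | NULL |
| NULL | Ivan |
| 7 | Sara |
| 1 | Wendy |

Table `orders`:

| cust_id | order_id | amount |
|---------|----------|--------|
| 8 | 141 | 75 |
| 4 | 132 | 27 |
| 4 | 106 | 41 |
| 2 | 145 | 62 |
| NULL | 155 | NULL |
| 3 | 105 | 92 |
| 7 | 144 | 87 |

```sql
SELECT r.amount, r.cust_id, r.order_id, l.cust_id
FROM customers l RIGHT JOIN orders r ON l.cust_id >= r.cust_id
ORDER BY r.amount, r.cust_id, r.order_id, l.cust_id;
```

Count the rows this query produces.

23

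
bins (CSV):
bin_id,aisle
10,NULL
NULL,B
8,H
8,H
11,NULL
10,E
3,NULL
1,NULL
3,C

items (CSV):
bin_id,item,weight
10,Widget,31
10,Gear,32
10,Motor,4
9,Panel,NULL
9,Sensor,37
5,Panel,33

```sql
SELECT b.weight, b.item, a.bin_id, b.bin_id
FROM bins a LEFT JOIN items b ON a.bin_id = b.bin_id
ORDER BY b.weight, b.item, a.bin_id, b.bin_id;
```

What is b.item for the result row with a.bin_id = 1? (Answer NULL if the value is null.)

NULL

LEFT JOIN keeps every row from `bins`; unmatched rows get NULL for `items`'s columns.
Matching on a.bin_id = b.bin_id. A NULL in a compared column never satisfies the condition.
- bin_id=10: 3 matching b row(s), so 3 row(s) emitted.
- bin_id=NULL: no b row matches, row kept with b columns NULL.
- bin_id=8: no b row matches, row kept with b columns NULL.
- bin_id=8: no b row matches, row kept with b columns NULL.
- bin_id=11: no b row matches, row kept with b columns NULL.
- bin_id=10: 3 matching b row(s), so 3 row(s) emitted.
- bin_id=3: no b row matches, row kept with b columns NULL.
- bin_id=1: no b row matches, row kept with b columns NULL.
- bin_id=3: no b row matches, row kept with b columns NULL.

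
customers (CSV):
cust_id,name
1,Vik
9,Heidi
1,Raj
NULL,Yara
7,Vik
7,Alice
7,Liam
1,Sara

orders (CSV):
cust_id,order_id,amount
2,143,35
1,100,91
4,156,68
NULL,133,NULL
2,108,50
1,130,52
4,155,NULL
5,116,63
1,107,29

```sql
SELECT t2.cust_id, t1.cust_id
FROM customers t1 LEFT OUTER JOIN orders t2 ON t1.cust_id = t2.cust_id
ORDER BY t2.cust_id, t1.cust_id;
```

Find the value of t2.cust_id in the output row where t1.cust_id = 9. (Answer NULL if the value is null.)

NULL

LEFT JOIN keeps every row from `customers`; unmatched rows get NULL for `orders`'s columns.
Matching on t1.cust_id = t2.cust_id. A NULL in a compared column never satisfies the condition.
- t1[0] cust_id=1 → 3 match(es) in t2 → 3 row(s).
- t1[1] cust_id=9 → no match; kept with NULLs on the t2 side.
- t1[2] cust_id=1 → 3 match(es) in t2 → 3 row(s).
- t1[3] cust_id=NULL → no match; kept with NULLs on the t2 side.
- t1[4] cust_id=7 → no match; kept with NULLs on the t2 side.
- t1[5] cust_id=7 → no match; kept with NULLs on the t2 side.
- t1[6] cust_id=7 → no match; kept with NULLs on the t2 side.
- t1[7] cust_id=1 → 3 match(es) in t2 → 3 row(s).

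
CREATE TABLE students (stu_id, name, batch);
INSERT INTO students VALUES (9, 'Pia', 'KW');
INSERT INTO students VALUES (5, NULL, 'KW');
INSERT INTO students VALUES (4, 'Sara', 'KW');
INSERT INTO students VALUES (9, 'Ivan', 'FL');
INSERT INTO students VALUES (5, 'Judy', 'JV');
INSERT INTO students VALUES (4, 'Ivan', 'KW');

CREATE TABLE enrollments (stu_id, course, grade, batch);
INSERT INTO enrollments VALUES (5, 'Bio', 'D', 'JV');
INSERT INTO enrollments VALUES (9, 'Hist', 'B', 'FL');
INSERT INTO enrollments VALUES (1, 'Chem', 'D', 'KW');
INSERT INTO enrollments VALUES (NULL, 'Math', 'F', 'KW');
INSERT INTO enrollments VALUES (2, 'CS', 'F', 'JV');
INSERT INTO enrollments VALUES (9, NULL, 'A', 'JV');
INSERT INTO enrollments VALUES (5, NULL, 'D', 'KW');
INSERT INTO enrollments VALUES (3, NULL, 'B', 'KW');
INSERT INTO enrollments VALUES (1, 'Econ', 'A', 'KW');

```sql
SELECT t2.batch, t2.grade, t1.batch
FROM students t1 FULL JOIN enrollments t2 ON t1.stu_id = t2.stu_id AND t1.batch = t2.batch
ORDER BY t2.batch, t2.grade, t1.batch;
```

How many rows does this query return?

FULL OUTER JOIN keeps every row from both sides; unmatched rows get NULL for the other side's columns.
Matching on t1.stu_id = t2.stu_id AND t1.batch = t2.batch. A NULL in a compared column never satisfies the condition.
Matched pairs: 3; unmatched t1 rows kept: 3; unmatched t2 rows kept: 6.
Total: 3 matched + 9 padded = 12 rows.

12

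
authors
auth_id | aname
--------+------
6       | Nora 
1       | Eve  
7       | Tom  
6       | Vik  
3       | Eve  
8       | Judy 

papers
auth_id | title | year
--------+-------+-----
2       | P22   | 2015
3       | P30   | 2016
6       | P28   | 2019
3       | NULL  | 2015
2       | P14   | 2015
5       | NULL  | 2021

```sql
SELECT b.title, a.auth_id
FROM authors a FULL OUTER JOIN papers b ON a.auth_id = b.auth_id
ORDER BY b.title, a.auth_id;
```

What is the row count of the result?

FULL OUTER JOIN keeps every row from both sides; unmatched rows get NULL for the other side's columns.
Matching on a.auth_id = b.auth_id.
- a (auth_id=6) pairs with 1 row(s) of b.
- a (auth_id=1) has no partner → padded with NULL.
- a (auth_id=7) has no partner → padded with NULL.
- a (auth_id=6) pairs with 1 row(s) of b.
- a (auth_id=3) pairs with 2 row(s) of b.
- a (auth_id=8) has no partner → padded with NULL.
- plus 3 unmatched b row(s), each kept with NULL a columns.
Total: 4 matched + 6 padded = 10 rows.

10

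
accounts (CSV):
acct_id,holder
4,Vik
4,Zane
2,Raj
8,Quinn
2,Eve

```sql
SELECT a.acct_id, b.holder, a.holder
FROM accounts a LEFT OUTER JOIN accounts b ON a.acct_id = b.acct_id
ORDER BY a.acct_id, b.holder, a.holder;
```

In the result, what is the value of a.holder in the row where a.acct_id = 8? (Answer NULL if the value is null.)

LEFT JOIN keeps every row from `accounts a`; unmatched rows get NULL for `accounts b`'s columns.
Matching on a.acct_id = b.acct_id.
- a[0] acct_id=4 → 2 match(es) in b → 2 row(s).
- a[1] acct_id=4 → 2 match(es) in b → 2 row(s).
- a[2] acct_id=2 → 2 match(es) in b → 2 row(s).
- a[3] acct_id=8 → 1 match(es) in b → 1 row(s).
- a[4] acct_id=2 → 2 match(es) in b → 2 row(s).

Quinn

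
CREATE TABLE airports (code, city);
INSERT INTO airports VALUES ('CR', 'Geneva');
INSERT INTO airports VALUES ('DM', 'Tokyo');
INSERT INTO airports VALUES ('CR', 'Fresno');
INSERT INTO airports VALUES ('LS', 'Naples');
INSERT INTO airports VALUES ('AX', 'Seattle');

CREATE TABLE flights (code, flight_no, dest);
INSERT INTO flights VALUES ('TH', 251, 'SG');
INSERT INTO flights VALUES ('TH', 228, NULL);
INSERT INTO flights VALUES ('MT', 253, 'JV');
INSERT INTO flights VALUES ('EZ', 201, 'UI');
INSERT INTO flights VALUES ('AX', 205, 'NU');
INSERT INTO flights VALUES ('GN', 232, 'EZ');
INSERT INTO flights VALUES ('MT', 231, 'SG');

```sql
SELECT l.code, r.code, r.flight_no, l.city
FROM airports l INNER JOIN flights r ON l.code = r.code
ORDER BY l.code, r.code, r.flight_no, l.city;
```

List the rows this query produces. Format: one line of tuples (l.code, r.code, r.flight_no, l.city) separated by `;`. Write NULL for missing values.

INNER JOIN keeps only pairs where the ON condition holds.
Matching on l.code = r.code.
Matched pairs: 1.

(AX, AX, 205, Seattle)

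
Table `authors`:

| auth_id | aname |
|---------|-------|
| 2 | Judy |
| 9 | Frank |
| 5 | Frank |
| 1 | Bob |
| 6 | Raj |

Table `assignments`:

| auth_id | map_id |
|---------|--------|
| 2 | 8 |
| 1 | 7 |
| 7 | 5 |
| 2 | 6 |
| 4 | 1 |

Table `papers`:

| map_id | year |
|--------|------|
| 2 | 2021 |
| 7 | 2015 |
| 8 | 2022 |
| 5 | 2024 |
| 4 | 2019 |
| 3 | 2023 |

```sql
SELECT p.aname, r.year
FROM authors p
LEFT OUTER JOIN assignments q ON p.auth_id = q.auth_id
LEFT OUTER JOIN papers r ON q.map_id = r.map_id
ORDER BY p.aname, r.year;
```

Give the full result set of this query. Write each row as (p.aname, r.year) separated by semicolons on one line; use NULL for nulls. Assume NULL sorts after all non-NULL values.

(Bob, 2015); (Frank, NULL); (Frank, NULL); (Judy, 2022); (Judy, NULL); (Raj, NULL)

Step 1 — p LEFT JOIN q on auth_id → 6 row(s).
Then LEFT JOIN `papers r` on map_id: each of those 6 rows is kept; rows whose q.map_id has no match in r get NULL for r's columns.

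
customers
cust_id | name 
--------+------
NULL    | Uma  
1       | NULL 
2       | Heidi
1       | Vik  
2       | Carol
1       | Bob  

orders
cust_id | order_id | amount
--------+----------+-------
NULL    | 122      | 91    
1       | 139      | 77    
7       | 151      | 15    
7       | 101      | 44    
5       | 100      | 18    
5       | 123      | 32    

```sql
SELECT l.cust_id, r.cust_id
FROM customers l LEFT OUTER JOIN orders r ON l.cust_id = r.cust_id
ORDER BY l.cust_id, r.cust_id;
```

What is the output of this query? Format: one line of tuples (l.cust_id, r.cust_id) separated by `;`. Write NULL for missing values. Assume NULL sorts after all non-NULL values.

(1, 1); (1, 1); (1, 1); (2, NULL); (2, NULL); (NULL, NULL)

LEFT JOIN keeps every row from `customers`; unmatched rows get NULL for `orders`'s columns.
Matching on l.cust_id = r.cust_id. A NULL in a compared column never satisfies the condition.
- l (cust_id=NULL) has no partner → padded with NULL.
- l (cust_id=1) pairs with 1 row(s) of r.
- l (cust_id=2) has no partner → padded with NULL.
- l (cust_id=1) pairs with 1 row(s) of r.
- l (cust_id=2) has no partner → padded with NULL.
- l (cust_id=1) pairs with 1 row(s) of r.
After projecting and ordering:
l.cust_id | r.cust_id
1 | 1
1 | 1
1 | 1
2 | NULL
2 | NULL
NULL | NULL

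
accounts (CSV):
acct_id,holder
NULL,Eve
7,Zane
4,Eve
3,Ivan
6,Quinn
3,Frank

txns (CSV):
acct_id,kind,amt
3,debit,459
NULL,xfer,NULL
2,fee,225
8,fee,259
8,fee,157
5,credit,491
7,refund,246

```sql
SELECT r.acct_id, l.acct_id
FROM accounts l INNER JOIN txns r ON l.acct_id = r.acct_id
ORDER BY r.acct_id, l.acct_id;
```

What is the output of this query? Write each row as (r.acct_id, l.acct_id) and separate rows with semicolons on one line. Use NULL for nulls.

(3, 3); (3, 3); (7, 7)

INNER JOIN keeps only pairs where the ON condition holds.
Matching on l.acct_id = r.acct_id. A NULL in a compared column never satisfies the condition.
- l (acct_id=NULL) has no partner → excluded.
- l (acct_id=7) pairs with 1 row(s) of r.
- l (acct_id=4) has no partner → excluded.
- l (acct_id=3) pairs with 1 row(s) of r.
- l (acct_id=6) has no partner → excluded.
- l (acct_id=3) pairs with 1 row(s) of r.
After projecting and ordering:
r.acct_id | l.acct_id
3 | 3
3 | 3
7 | 7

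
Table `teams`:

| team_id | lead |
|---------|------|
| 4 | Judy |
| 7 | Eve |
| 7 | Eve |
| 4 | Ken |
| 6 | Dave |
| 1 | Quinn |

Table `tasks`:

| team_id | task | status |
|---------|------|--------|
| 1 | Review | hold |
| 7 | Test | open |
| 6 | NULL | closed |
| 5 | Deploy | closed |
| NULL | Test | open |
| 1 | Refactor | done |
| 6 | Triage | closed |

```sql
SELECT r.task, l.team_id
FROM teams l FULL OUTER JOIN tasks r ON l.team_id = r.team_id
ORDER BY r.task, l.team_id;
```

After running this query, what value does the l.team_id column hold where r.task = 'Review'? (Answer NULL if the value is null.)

1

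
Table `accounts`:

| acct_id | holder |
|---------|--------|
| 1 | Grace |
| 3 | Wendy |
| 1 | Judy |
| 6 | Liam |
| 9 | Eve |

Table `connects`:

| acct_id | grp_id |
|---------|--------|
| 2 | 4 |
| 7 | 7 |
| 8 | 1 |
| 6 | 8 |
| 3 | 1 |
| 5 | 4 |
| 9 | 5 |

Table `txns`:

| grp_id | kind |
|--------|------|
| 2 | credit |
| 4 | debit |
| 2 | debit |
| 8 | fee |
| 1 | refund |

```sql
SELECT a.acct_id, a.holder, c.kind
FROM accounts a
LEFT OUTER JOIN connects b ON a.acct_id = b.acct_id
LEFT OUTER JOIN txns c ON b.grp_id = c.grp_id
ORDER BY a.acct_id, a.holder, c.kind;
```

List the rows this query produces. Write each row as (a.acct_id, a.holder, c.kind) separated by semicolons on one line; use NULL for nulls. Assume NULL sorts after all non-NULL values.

Joins associate left-to-right: accounts LEFT JOIN connects on acct_id gives 5 intermediate row(s).
Then LEFT JOIN `txns c` on grp_id: each of those 5 rows is kept; rows whose b.grp_id has no match in c get NULL for c's columns.

(1, Grace, NULL); (1, Judy, NULL); (3, Wendy, refund); (6, Liam, fee); (9, Eve, NULL)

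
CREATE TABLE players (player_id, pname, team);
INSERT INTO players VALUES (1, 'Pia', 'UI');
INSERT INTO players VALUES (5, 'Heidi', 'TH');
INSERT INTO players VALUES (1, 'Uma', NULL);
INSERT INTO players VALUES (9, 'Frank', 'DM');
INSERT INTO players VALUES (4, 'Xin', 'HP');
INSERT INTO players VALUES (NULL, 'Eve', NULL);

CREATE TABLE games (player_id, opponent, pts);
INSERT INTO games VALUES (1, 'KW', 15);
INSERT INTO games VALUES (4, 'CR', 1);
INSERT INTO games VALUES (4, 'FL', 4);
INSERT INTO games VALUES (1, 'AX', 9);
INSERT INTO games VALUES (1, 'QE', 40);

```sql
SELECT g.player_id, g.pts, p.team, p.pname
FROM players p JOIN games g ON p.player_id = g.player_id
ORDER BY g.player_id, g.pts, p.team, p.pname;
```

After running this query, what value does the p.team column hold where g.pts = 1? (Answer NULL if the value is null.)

HP

INNER JOIN keeps only pairs where the ON condition holds.
Matching on p.player_id = g.player_id. A NULL in a compared column never satisfies the condition.
- p (player_id=1) pairs with 3 row(s) of g.
- p (player_id=5) has no partner → excluded.
- p (player_id=1) pairs with 3 row(s) of g.
- p (player_id=9) has no partner → excluded.
- p (player_id=4) pairs with 2 row(s) of g.
- p (player_id=NULL) has no partner → excluded.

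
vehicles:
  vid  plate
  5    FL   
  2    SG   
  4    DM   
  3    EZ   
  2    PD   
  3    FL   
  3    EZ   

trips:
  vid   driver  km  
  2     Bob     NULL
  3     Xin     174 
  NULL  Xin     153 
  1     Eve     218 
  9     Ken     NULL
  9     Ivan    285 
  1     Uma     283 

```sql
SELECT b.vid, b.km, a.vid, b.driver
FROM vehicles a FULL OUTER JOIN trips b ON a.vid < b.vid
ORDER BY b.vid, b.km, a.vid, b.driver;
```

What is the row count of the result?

FULL OUTER JOIN keeps every row from both sides; unmatched rows get NULL for the other side's columns.
Matching on a.vid < b.vid. A NULL in a compared column never satisfies the condition.
- a[0] vid=5 → 2 match(es) in b → 2 row(s).
- a[1] vid=2 → 3 match(es) in b → 3 row(s).
- a[2] vid=4 → 2 match(es) in b → 2 row(s).
- a[3] vid=3 → 2 match(es) in b → 2 row(s).
- a[4] vid=2 → 3 match(es) in b → 3 row(s).
- a[5] vid=3 → 2 match(es) in b → 2 row(s).
- a[6] vid=3 → 2 match(es) in b → 2 row(s).
- plus 4 unmatched b row(s), each kept with NULL a columns.
Total: 16 matched + 4 padded = 20 rows.

20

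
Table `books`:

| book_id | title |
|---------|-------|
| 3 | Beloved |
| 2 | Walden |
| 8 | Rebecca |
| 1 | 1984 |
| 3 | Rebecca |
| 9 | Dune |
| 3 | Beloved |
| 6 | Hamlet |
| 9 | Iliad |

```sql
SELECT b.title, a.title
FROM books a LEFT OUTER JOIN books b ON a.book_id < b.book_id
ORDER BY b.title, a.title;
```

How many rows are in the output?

34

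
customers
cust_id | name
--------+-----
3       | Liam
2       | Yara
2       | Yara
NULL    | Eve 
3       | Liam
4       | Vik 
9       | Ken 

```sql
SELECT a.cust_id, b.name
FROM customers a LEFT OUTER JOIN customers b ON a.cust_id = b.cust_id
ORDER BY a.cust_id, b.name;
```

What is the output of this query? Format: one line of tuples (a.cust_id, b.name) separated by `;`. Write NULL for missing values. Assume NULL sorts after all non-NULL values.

LEFT JOIN keeps every row from `customers a`; unmatched rows get NULL for `customers b`'s columns.
Matching on a.cust_id = b.cust_id. A NULL in a compared column never satisfies the condition.
- a[0] cust_id=3 → 2 match(es) in b → 2 row(s).
- a[1] cust_id=2 → 2 match(es) in b → 2 row(s).
- a[2] cust_id=2 → 2 match(es) in b → 2 row(s).
- a[3] cust_id=NULL → no match; kept with NULLs on the b side.
- a[4] cust_id=3 → 2 match(es) in b → 2 row(s).
- a[5] cust_id=4 → 1 match(es) in b → 1 row(s).
- a[6] cust_id=9 → 1 match(es) in b → 1 row(s).

(2, Yara); (2, Yara); (2, Yara); (2, Yara); (3, Liam); (3, Liam); (3, Liam); (3, Liam); (4, Vik); (9, Ken); (NULL, NULL)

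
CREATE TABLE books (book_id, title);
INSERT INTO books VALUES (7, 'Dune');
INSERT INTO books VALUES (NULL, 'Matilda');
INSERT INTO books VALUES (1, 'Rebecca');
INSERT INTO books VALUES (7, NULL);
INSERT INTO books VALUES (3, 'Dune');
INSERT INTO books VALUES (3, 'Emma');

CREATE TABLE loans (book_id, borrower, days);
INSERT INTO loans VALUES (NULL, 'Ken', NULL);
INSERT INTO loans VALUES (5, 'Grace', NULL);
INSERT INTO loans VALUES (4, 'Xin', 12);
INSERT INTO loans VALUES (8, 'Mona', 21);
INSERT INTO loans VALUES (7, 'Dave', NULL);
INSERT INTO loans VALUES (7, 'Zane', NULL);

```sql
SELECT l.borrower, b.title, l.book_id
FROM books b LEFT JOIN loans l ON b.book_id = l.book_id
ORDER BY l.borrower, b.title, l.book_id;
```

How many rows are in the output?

LEFT JOIN keeps every row from `books`; unmatched rows get NULL for `loans`'s columns.
Matching on b.book_id = l.book_id. A NULL in a compared column never satisfies the condition.
- b (book_id=7) pairs with 2 row(s) of l.
- b (book_id=NULL) has no partner → padded with NULL.
- b (book_id=1) has no partner → padded with NULL.
- b (book_id=7) pairs with 2 row(s) of l.
- b (book_id=3) has no partner → padded with NULL.
- b (book_id=3) has no partner → padded with NULL.
Total: 4 matched + 4 padded = 8 rows.

8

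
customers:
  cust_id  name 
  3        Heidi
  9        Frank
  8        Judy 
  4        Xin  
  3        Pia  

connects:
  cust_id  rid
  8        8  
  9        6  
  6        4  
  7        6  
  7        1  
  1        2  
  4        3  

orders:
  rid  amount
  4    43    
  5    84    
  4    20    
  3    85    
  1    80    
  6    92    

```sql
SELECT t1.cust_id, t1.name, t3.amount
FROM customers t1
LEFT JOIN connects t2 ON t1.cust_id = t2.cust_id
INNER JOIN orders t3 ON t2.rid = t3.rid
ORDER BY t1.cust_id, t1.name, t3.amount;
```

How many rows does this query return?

Step 1 — t1 LEFT JOIN t2 on cust_id → 5 row(s).
Then INNER JOIN `orders t3` on rid: keep only rows whose t2.rid appears in t3.
Result: 2 row(s).

2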